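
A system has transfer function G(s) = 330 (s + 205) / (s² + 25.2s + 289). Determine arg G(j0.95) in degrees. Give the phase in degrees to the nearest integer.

∠(j0.95 + 205) = arctan(0.95/205) = 0.27°
∠[(j0.95)² + 25.2(j0.95) + 289] = ∠[288.1 + j23.94] = 4.75°
∠G(j0.95) = 0.27° − 4.75° = -4.48°

-4°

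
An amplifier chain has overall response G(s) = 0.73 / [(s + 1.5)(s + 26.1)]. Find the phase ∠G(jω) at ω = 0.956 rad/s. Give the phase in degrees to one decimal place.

-34.6 deg

∠(j0.956 + 1.5) = arctan(0.956/1.5) = 32.51°
∠(j0.956 + 26.1) = arctan(0.956/26.1) = 2.10°
∠G(j0.956) = − (32.51° + 2.10°) = -34.61°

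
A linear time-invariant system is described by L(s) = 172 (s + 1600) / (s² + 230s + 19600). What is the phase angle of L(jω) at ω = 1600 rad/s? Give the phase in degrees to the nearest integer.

∠(j1600 + 1600) = arctan(1600/1600) = 45.00°
∠[(j1600)² + 230(j1600) + 19600] = ∠[-2.5404e+06 + j3.68e+05] = 171.76°
∠L(j1600) = 45.00° − 171.76° = -126.76°

-127°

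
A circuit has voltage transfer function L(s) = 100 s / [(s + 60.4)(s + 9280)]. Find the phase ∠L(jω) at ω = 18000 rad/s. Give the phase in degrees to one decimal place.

∠(j18000) = 90.00°
∠(j18000 + 60.4) = arctan(18000/60.4) = 89.81°
∠(j18000 + 9280) = arctan(18000/9280) = 62.73°
∠L(j18000) = 90.00° − (89.81° + 62.73°) = -62.53°

-62.5°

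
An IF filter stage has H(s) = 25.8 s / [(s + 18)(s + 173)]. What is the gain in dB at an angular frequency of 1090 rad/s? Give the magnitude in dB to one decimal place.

|j1090| = 1090
|j1090 + 18| = √(1090² + 18²) = 1090
|j1090 + 173| = √(1090² + 173²) = 1104
|H(j1090)| = 25.8 × 1090 / (1090 × 1104) = 0.023374
20 log₁₀(0.023374) = -32.63 dB

-32.6 dB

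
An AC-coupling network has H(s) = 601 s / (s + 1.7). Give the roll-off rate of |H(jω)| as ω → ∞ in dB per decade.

With 1 zero and 1 pole, the high-frequency asymptotic slope is 20 × (1 − 1) = 0 dB/decade.

0 dB/decade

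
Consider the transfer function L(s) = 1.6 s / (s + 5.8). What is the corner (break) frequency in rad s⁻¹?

5.8 rad s⁻¹

The single real pole at s = −5.8 gives a corner at ω = 5.8 rad s⁻¹.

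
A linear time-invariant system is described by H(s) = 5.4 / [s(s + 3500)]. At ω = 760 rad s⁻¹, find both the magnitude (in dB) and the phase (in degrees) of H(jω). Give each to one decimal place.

|H| = -114.0 dB, ∠H = -102.3°

|j760 + 3500| = √(760² + 3500²) = 3582
|j760| = 760
|H(j760)| = 5.4 / (3582 × 760) = 1.9838e-06
20 log₁₀(1.9838e-06) = -114.05 dB
∠(j760 + 3500) = arctan(760/3500) = 12.25°
∠(j760) = 90.00°
∠H(j760) = − (12.25° + 90.00°) = -102.25°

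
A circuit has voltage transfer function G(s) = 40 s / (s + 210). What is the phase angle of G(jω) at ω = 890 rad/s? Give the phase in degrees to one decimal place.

13.3 deg

∠(j890) = 90.00°
∠(j890 + 210) = arctan(890/210) = 76.72°
∠G(j890) = 90.00° − 76.72° = 13.28°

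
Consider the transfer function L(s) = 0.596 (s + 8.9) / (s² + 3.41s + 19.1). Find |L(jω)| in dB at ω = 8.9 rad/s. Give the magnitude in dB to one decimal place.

-19.1 dB

|j8.9 + 8.9| = √(8.9² + 8.9²) = 12.59
|(j8.9)² + 3.41(j8.9) + 19.1| = |-60.11 + j30.349| = 67.34
|L(j8.9)| = 0.596 × 12.59 / 67.34 = 0.1114
20 log₁₀(0.1114) = -19.06 dB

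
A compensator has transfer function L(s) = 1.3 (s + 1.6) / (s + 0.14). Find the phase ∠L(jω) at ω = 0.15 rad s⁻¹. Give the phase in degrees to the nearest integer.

∠(j0.15 + 1.6) = arctan(0.15/1.6) = 5.36°
∠(j0.15 + 0.14) = arctan(0.15/0.14) = 46.97°
∠L(j0.15) = 5.36° − 46.97° = -41.62°

-42°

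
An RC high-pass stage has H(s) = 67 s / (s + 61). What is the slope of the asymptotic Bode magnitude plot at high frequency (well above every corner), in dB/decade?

0 dB/decade

With 1 zero and 1 pole, the high-frequency asymptotic slope is 20 × (1 − 1) = 0 dB/decade.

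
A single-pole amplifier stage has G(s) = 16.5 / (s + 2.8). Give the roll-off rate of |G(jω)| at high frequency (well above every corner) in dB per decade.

-20 dB/decade

With 0 zeros and 1 pole, the high-frequency asymptotic slope is 20 × (0 − 1) = -20 dB/decade.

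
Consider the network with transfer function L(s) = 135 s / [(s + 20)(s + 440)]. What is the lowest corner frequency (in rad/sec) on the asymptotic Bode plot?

Break frequencies occur at each pole and zero magnitude: 20 rad/sec, 440 rad/sec.
The lowest is 20 rad/sec.

20 rad/sec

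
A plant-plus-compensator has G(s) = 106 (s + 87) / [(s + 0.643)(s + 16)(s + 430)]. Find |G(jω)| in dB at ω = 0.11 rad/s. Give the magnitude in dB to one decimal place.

6.3 dB

|j0.11 + 87| = √(0.11² + 87²) = 87
|j0.11 + 0.643| = √(0.11² + 0.643²) = 0.6523
|j0.11 + 16| = √(0.11² + 16²) = 16
|j0.11 + 430| = √(0.11² + 430²) = 430
|G(j0.11)| = 106 × 87 / (0.6523 × 16 × 430) = 2.0547
20 log₁₀(2.0547) = 6.26 dB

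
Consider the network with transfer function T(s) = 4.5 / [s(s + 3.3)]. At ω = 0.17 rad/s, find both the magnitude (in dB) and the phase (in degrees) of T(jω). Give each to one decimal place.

|j0.17 + 3.3| = √(0.17² + 3.3²) = 3.304
|j0.17| = 0.17
|T(j0.17)| = 4.5 / (3.304 × 0.17) = 8.0108
20 log₁₀(8.0108) = 18.07 dB
∠(j0.17 + 3.3) = arctan(0.17/3.3) = 2.95°
∠(j0.17) = 90.00°
∠T(j0.17) = − (2.95° + 90.00°) = -92.95°

|T| = 18.1 dB, ∠T = -92.9°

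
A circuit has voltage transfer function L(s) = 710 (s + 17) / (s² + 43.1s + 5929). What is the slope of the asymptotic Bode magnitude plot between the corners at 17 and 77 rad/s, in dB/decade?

20 dB/decade

In this band the factors already past their corner are: zero at 17; net slope = 20 dB/decade.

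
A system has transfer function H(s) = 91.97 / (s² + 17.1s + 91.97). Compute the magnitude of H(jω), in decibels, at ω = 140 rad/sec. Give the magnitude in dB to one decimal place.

-46.6 dB

|(j140)² + 17.1(j140) + 91.97| = |-19508 + j2394| = 1.965e+04
|H(j140)| = 91.97 / 1.965e+04 = 0.0046794
20 log₁₀(0.0046794) = -46.60 dB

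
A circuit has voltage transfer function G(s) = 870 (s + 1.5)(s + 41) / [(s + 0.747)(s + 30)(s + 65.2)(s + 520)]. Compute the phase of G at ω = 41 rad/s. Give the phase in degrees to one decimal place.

-46.5°

∠(j41 + 1.5) = arctan(41/1.5) = 87.90°
∠(j41 + 41) = arctan(41/41) = 45.00°
∠(j41 + 0.747) = arctan(41/0.747) = 88.96°
∠(j41 + 30) = arctan(41/30) = 53.81°
∠(j41 + 65.2) = arctan(41/65.2) = 32.16°
∠(j41 + 520) = arctan(41/520) = 4.51°
∠G(j41) = 87.90° + 45.00° − (88.96° + 53.81° + 32.16° + 4.51°) = -46.53°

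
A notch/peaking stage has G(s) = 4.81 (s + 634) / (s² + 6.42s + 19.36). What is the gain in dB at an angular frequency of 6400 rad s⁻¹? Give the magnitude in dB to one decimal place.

|j6400 + 634| = √(6400² + 634²) = 6431
|(j6400)² + 6.42(j6400) + 19.36| = |-4.096e+07 + j41088| = 4.096e+07
|G(j6400)| = 4.81 × 6431 / 4.096e+07 = 0.00075524
20 log₁₀(0.00075524) = -62.44 dB

-62.4 dB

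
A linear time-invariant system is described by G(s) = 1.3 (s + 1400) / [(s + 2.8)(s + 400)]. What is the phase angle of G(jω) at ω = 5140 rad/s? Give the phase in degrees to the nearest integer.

∠(j5140 + 1400) = arctan(5140/1400) = 74.76°
∠(j5140 + 2.8) = arctan(5140/2.8) = 89.97°
∠(j5140 + 400) = arctan(5140/400) = 85.55°
∠G(j5140) = 74.76° − (89.97° + 85.55°) = -100.76°

-101°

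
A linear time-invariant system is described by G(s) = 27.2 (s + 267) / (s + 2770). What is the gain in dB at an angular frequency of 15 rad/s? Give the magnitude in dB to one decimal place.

8.4 dB

|j15 + 267| = √(15² + 267²) = 267.4
|j15 + 2770| = √(15² + 2770²) = 2770
|G(j15)| = 27.2 × 267.4 / 2770 = 2.6259
20 log₁₀(2.6259) = 8.39 dB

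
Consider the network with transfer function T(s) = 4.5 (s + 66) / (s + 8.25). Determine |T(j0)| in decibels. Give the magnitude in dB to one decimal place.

31.1 dB

T(0) = 4.5 × 66 / 8.25 = 36
20 log₁₀(36) = 31.13 dB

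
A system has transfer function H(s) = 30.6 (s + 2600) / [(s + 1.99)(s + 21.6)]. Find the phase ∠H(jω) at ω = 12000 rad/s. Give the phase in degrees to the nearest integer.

∠(j12000 + 2600) = arctan(12000/2600) = 77.77°
∠(j12000 + 1.99) = arctan(12000/1.99) = 89.99°
∠(j12000 + 21.6) = arctan(12000/21.6) = 89.90°
∠H(j12000) = 77.77° − (89.99° + 89.90°) = -102.11°

-102 deg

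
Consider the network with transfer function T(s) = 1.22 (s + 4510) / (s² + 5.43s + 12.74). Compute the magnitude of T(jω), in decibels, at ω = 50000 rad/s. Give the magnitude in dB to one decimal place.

|j50000 + 4510| = √(50000² + 4510²) = 5.02e+04
|(j50000)² + 5.43(j50000) + 12.74| = |-2.5e+09 + j2.715e+05| = 2.5e+09
|T(j50000)| = 1.22 × 5.02e+04 / 2.5e+09 = 2.4499e-05
20 log₁₀(2.4499e-05) = -92.22 dB

-92.2 dB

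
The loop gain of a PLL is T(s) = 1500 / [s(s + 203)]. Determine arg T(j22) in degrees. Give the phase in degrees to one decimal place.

-96.2 deg

∠(j22 + 203) = arctan(22/203) = 6.19°
∠(j22) = 90.00°
∠T(j22) = − (6.19° + 90.00°) = -96.19°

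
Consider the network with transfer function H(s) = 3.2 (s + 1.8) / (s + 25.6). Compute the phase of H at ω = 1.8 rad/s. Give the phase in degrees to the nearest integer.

∠(j1.8 + 1.8) = arctan(1.8/1.8) = 45.00°
∠(j1.8 + 25.6) = arctan(1.8/25.6) = 4.02°
∠H(j1.8) = 45.00° − 4.02° = 40.98°

41°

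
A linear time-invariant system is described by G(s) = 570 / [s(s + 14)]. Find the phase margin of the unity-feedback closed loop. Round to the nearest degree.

Gain crossover: |G(jω)| = 1 at ω ≈ 21.9 rad/s.
∠G(j21.9) = −90° − arctan(21.9/14) ≈ -147.43°
PM = 180° + (-147.43°) = 32.57°

33°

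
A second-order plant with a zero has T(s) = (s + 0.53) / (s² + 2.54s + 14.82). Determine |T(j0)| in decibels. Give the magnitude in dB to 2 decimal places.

T(0) = 1 × 0.53 / 14.82 = 0.035762
20 log₁₀(0.035762) = -28.931 dB

-28.93 dB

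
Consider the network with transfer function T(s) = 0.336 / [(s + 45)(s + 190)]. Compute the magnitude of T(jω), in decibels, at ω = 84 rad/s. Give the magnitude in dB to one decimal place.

|j84 + 45| = √(84² + 45²) = 95.29
|j84 + 190| = √(84² + 190²) = 207.7
|T(j84)| = 0.336 / (95.29 × 207.7) = 1.6973e-05
20 log₁₀(1.6973e-05) = -95.40 dB

-95.4 dB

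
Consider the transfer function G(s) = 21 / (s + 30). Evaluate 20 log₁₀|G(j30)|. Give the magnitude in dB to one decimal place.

|j30 + 30| = √(30² + 30²) = 42.43
|G(j30)| = 21 / 42.43 = 0.49497
20 log₁₀(0.49497) = -6.11 dB

-6.1 dB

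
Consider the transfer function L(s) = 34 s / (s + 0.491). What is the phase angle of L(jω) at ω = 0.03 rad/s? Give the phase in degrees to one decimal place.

∠(j0.03) = 90.00°
∠(j0.03 + 0.491) = arctan(0.03/0.491) = 3.50°
∠L(j0.03) = 90.00° − 3.50° = 86.50°

86.5°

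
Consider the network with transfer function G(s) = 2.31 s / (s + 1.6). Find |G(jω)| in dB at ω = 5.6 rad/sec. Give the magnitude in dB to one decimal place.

|j5.6| = 5.6
|j5.6 + 1.6| = √(5.6² + 1.6²) = 5.824
|G(j5.6)| = 2.31 × 5.6 / 5.824 = 2.2211
20 log₁₀(2.2211) = 6.93 dB

6.9 dB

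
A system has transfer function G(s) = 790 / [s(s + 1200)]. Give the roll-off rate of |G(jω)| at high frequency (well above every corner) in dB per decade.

With 0 zeros and 2 poles, the high-frequency asymptotic slope is 20 × (0 − 2) = -40 dB/decade.

-40 dB/decade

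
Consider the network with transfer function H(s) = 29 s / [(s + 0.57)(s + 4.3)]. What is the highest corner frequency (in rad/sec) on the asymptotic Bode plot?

Break frequencies occur at each pole and zero magnitude: 0.57 rad/sec, 4.3 rad/sec.
The highest is 4.3 rad/sec.

4.3 rad/sec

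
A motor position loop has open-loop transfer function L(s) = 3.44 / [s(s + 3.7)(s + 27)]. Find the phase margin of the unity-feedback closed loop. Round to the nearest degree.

89 deg

Gain crossover: |L(jω)| = 1 at ω ≈ 0.0344 rad/s.
∠L(j0.0344) = −90° − arctan(0.0344/3.7) − arctan(0.0344/27) ≈ -90.61°
PM = 180° + (-90.61°) = 89.39°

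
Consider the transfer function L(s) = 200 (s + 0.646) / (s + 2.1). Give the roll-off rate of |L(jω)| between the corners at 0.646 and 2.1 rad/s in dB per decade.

In this band the factors already past their corner are: zero at 0.646; net slope = 20 dB/decade.

20 dB/decade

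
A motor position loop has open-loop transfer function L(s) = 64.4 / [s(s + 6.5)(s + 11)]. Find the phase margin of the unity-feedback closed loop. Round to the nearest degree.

Gain crossover: |L(jω)| = 1 at ω ≈ 0.889 rad/s.
∠L(j0.889) = −90° − arctan(0.889/6.5) − arctan(0.889/11) ≈ -102.42°
PM = 180° + (-102.42°) = 77.58°

78 deg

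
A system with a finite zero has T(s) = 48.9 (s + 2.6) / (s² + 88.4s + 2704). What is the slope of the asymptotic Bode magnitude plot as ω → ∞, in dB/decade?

-20 dB/decade

With 1 zero and 2 poles, the high-frequency asymptotic slope is 20 × (1 − 2) = -20 dB/decade.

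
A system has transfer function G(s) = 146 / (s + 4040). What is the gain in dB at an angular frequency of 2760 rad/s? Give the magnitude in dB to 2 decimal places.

-30.50 dB

|j2760 + 4040| = √(2760² + 4040²) = 4893
|G(j2760)| = 146 / 4893 = 0.02984
20 log₁₀(0.02984) = -30.504 dB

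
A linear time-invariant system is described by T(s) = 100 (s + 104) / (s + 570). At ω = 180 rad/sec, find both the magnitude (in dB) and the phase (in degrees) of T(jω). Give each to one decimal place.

|T| = 30.8 dB, ∠T = 42.5 deg

|j180 + 104| = √(180² + 104²) = 207.9
|j180 + 570| = √(180² + 570²) = 597.7
|T(j180)| = 100 × 207.9 / 597.7 = 34.778
20 log₁₀(34.778) = 30.83 dB
∠(j180 + 104) = arctan(180/104) = 59.98°
∠(j180 + 570) = arctan(180/570) = 17.53°
∠T(j180) = 59.98° − 17.53° = 42.46°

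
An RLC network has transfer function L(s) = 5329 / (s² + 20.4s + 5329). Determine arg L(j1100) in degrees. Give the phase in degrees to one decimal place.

-178.9°

∠[(j1100)² + 20.4(j1100) + 5329] = ∠[-1.2047e+06 + j22440] = 178.93°
∠L(j1100) = −178.93° = -178.93°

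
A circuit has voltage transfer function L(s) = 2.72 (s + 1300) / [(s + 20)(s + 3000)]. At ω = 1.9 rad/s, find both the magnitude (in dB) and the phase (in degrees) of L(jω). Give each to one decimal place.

|j1.9 + 1300| = √(1.9² + 1300²) = 1300
|j1.9 + 20| = √(1.9² + 20²) = 20.09
|j1.9 + 3000| = √(1.9² + 3000²) = 3000
|L(j1.9)| = 2.72 × 1300 / (20.09 × 3000) = 0.058669
20 log₁₀(0.058669) = -24.63 dB
∠(j1.9 + 1300) = arctan(1.9/1300) = 0.08°
∠(j1.9 + 20) = arctan(1.9/20) = 5.43°
∠(j1.9 + 3000) = arctan(1.9/3000) = 0.04°
∠L(j1.9) = 0.08° − (5.43° + 0.04°) = -5.38°

|L| = -24.6 dB, ∠L = -5.4°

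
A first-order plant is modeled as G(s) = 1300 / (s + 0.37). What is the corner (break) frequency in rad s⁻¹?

0.37 rad s⁻¹

The single real pole at s = −0.37 gives a corner at ω = 0.37 rad s⁻¹.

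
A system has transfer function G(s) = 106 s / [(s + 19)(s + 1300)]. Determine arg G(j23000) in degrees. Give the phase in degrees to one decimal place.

∠(j23000) = 90.00°
∠(j23000 + 19) = arctan(23000/19) = 89.95°
∠(j23000 + 1300) = arctan(23000/1300) = 86.76°
∠G(j23000) = 90.00° − (89.95° + 86.76°) = -86.72°

-86.7 deg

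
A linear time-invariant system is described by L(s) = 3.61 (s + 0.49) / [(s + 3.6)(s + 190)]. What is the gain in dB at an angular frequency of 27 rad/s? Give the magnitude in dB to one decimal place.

|j27 + 0.49| = √(27² + 0.49²) = 27
|j27 + 3.6| = √(27² + 3.6²) = 27.24
|j27 + 190| = √(27² + 190²) = 191.9
|L(j27)| = 3.61 × 27 / (27.24 × 191.9) = 0.018649
20 log₁₀(0.018649) = -34.59 dB

-34.6 dB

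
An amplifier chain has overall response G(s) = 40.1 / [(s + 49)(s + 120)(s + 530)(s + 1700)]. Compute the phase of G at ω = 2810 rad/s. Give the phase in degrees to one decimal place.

-314.7°

∠(j2810 + 49) = arctan(2810/49) = 89.00°
∠(j2810 + 120) = arctan(2810/120) = 87.55°
∠(j2810 + 530) = arctan(2810/530) = 79.32°
∠(j2810 + 1700) = arctan(2810/1700) = 58.83°
∠G(j2810) = − (89.00° + 87.55° + 79.32° + 58.83°) = -314.70°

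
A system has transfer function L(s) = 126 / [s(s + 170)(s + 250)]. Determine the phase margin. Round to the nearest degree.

Gain crossover: |L(jω)| = 1 at ω ≈ 0.00296 rad/sec.
∠L(j0.00296) = −90° − arctan(0.00296/170) − arctan(0.00296/250) ≈ -90.00°
PM = 180° + (-90.00°) = 90.00°

90°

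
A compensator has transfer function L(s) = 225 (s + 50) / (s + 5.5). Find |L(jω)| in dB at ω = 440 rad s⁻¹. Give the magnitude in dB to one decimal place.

|j440 + 50| = √(440² + 50²) = 442.8
|j440 + 5.5| = √(440² + 5.5²) = 440
|L(j440)| = 225 × 442.8 / 440 = 226.43
20 log₁₀(226.43) = 47.10 dB

47.1 dB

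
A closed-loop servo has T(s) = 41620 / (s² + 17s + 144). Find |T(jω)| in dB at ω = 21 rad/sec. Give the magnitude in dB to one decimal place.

|(j21)² + 17(j21) + 144| = |-297 + j357| = 464.4
|T(j21)| = 41620 / 464.4 = 89.623
20 log₁₀(89.623) = 39.05 dB

39.0 dB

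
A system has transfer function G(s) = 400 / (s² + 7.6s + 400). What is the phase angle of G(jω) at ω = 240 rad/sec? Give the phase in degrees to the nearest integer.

∠[(j240)² + 7.6(j240) + 400] = ∠[-57200 + j1824] = 178.17°
∠G(j240) = −178.17° = -178.17°

-178 deg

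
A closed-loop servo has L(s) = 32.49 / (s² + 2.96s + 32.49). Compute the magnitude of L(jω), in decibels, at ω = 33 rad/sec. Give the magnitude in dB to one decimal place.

|(j33)² + 2.96(j33) + 32.49| = |-1056.5 + j97.68| = 1061
|L(j33)| = 32.49 / 1061 = 0.030622
20 log₁₀(0.030622) = -30.28 dB

-30.3 dB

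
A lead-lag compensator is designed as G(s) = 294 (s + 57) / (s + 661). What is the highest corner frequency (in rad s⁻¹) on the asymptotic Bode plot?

Break frequencies occur at each pole and zero magnitude: 57 rad s⁻¹, 661 rad s⁻¹.
The highest is 661 rad s⁻¹.

661 rad s⁻¹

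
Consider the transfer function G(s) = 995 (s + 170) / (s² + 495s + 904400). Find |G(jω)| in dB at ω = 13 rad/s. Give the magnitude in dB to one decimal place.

|j13 + 170| = √(13² + 170²) = 170.5
|(j13)² + 495(j13) + 904400| = |9.0423e+05 + j6435| = 9.043e+05
|G(j13)| = 995 × 170.5 / 9.043e+05 = 0.18761
20 log₁₀(0.18761) = -14.54 dB

-14.5 dB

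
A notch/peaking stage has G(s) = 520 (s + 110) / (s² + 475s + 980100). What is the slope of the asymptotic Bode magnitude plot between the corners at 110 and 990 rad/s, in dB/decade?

20 dB/decade

In this band the factors already past their corner are: zero at 110; net slope = 20 dB/decade.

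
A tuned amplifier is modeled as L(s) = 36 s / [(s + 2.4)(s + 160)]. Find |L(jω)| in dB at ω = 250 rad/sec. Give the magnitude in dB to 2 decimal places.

-18.32 dB

|j250| = 250
|j250 + 2.4| = √(250² + 2.4²) = 250
|j250 + 160| = √(250² + 160²) = 296.8
|L(j250)| = 36 × 250 / (250 × 296.8) = 0.12128
20 log₁₀(0.12128) = -18.324 dB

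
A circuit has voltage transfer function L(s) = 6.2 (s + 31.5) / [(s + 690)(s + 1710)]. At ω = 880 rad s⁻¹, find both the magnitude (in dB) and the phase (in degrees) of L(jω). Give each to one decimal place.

|j880 + 31.5| = √(880² + 31.5²) = 880.6
|j880 + 690| = √(880² + 690²) = 1118
|j880 + 1710| = √(880² + 1710²) = 1923
|L(j880)| = 6.2 × 880.6 / (1118 × 1923) = 0.0025386
20 log₁₀(0.0025386) = -51.91 dB
∠(j880 + 31.5) = arctan(880/31.5) = 87.95°
∠(j880 + 690) = arctan(880/690) = 51.90°
∠(j880 + 1710) = arctan(880/1710) = 27.23°
∠L(j880) = 87.95° − (51.90° + 27.23°) = 8.82°

|L| = -51.9 dB, ∠L = 8.8°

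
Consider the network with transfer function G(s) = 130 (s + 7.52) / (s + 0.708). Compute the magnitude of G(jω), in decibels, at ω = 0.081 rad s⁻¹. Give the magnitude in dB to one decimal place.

62.7 dB

|j0.081 + 7.52| = √(0.081² + 7.52²) = 7.52
|j0.081 + 0.708| = √(0.081² + 0.708²) = 0.7126
|G(j0.081)| = 130 × 7.52 / 0.7126 = 1371.9
20 log₁₀(1371.9) = 62.75 dB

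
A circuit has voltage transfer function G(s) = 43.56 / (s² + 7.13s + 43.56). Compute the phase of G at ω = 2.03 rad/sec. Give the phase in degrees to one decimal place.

∠[(j2.03)² + 7.13(j2.03) + 43.56] = ∠[39.439 + j14.474] = 20.15°
∠G(j2.03) = −20.15° = -20.15°

-20.2°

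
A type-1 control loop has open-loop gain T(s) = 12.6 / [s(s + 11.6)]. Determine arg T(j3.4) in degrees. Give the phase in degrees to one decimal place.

-106.3°

∠(j3.4 + 11.6) = arctan(3.4/11.6) = 16.34°
∠(j3.4) = 90.00°
∠T(j3.4) = − (16.34° + 90.00°) = -106.34°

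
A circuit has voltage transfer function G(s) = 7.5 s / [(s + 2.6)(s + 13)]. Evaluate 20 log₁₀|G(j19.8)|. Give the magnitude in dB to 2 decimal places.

|j19.8| = 19.8
|j19.8 + 2.6| = √(19.8² + 2.6²) = 19.97
|j19.8 + 13| = √(19.8² + 13²) = 23.69
|G(j19.8)| = 7.5 × 19.8 / (19.97 × 23.69) = 0.31394
20 log₁₀(0.31394) = -10.063 dB

-10.06 dB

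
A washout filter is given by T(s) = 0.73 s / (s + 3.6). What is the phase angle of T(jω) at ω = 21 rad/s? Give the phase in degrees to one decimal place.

9.7°

∠(j21) = 90.00°
∠(j21 + 3.6) = arctan(21/3.6) = 80.27°
∠T(j21) = 90.00° − 80.27° = 9.73°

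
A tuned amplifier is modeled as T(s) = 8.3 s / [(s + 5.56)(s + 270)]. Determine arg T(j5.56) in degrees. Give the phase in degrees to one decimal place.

43.8 deg

∠(j5.56) = 90.00°
∠(j5.56 + 5.56) = arctan(5.56/5.56) = 45.00°
∠(j5.56 + 270) = arctan(5.56/270) = 1.18°
∠T(j5.56) = 90.00° − (45.00° + 1.18°) = 43.82°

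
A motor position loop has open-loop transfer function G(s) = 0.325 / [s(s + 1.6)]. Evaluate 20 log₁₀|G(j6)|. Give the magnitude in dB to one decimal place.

|j6 + 1.6| = √(6² + 1.6²) = 6.21
|j6| = 6
|G(j6)| = 0.325 / (6.21 × 6) = 0.008723
20 log₁₀(0.008723) = -41.19 dB

-41.2 dB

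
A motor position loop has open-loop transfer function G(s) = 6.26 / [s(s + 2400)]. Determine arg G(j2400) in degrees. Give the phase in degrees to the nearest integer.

∠(j2400 + 2400) = arctan(2400/2400) = 45.00°
∠(j2400) = 90.00°
∠G(j2400) = − (45.00° + 90.00°) = -135.00°

-135°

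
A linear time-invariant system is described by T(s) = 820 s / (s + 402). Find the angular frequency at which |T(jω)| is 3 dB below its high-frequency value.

402 rad/sec

For a single-pole high-pass, the −3 dB point is at the pole: ω = 402 rad/sec.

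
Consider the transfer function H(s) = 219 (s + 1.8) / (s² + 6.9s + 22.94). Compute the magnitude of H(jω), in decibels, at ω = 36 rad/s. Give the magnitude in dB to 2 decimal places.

|j36 + 1.8| = √(36² + 1.8²) = 36.04
|(j36)² + 6.9(j36) + 22.94| = |-1273.1 + j248.4| = 1297
|H(j36)| = 219 × 36.04 / 1297 = 6.0859
20 log₁₀(6.0859) = 15.687 dB

15.69 dB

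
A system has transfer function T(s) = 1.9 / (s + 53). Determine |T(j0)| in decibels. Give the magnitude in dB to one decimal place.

T(0) = 1.9 / 53 = 0.035849
20 log₁₀(0.035849) = -28.91 dB

-28.9 dB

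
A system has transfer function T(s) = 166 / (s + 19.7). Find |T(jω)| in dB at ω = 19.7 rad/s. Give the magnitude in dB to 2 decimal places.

|j19.7 + 19.7| = √(19.7² + 19.7²) = 27.86
|T(j19.7)| = 166 / 27.86 = 5.9584
20 log₁₀(5.9584) = 15.503 dB

15.50 dB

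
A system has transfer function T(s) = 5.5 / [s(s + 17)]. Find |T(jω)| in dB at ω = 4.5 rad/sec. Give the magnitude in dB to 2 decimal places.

|j4.5 + 17| = √(4.5² + 17²) = 17.59
|j4.5| = 4.5
|T(j4.5)| = 5.5 / (17.59 × 4.5) = 0.069502
20 log₁₀(0.069502) = -23.160 dB

-23.16 dB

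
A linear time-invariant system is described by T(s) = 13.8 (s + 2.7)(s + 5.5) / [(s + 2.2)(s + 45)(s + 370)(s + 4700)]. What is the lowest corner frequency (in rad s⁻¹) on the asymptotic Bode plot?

2.2 rad s⁻¹

Break frequencies occur at each pole and zero magnitude: 2.2 rad s⁻¹, 2.7 rad s⁻¹, 5.5 rad s⁻¹, 45 rad s⁻¹, 370 rad s⁻¹, 4700 rad s⁻¹.
The lowest is 2.2 rad s⁻¹.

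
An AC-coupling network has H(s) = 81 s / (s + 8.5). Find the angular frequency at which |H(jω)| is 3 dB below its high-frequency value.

8.5 rad/sec

For a single-pole high-pass, the −3 dB point is at the pole: ω = 8.5 rad/sec.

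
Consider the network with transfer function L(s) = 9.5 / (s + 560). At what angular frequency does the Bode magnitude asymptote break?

The single real pole at s = −560 gives a corner at ω = 560 rad/s.

560 rad/s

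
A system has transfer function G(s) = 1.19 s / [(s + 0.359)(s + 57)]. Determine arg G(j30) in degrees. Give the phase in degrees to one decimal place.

-27.1°

∠(j30) = 90.00°
∠(j30 + 0.359) = arctan(30/0.359) = 89.31°
∠(j30 + 57) = arctan(30/57) = 27.76°
∠G(j30) = 90.00° − (89.31° + 27.76°) = -27.07°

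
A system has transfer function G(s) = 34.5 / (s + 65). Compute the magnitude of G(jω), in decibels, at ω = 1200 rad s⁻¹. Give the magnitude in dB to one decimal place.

-30.8 dB

|j1200 + 65| = √(1200² + 65²) = 1202
|G(j1200)| = 34.5 / 1202 = 0.028708
20 log₁₀(0.028708) = -30.84 dB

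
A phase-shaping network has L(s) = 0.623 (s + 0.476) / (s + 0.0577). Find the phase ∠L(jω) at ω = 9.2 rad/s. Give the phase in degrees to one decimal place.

-2.6°

∠(j9.2 + 0.476) = arctan(9.2/0.476) = 87.04°
∠(j9.2 + 0.0577) = arctan(9.2/0.0577) = 89.64°
∠L(j9.2) = 87.04° − 89.64° = -2.60°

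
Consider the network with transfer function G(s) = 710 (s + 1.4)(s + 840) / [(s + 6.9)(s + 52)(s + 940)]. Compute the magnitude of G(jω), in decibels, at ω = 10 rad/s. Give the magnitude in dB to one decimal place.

|j10 + 1.4| = √(10² + 1.4²) = 10.1
|j10 + 840| = √(10² + 840²) = 840.1
|j10 + 6.9| = √(10² + 6.9²) = 12.15
|j10 + 52| = √(10² + 52²) = 52.95
|j10 + 940| = √(10² + 940²) = 940.1
|G(j10)| = 710 × 10.1 × 840.1 / (12.15 × 52.95 × 940.1) = 9.9583
20 log₁₀(9.9583) = 19.96 dB

20.0 dB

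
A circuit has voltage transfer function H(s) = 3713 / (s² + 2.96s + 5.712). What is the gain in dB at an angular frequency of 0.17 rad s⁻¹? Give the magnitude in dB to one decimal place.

|(j0.17)² + 2.96(j0.17) + 5.712| = |5.6831 + j0.5032| = 5.705
|H(j0.17)| = 3713 / 5.705 = 650.79
20 log₁₀(650.79) = 56.27 dB

56.3 dB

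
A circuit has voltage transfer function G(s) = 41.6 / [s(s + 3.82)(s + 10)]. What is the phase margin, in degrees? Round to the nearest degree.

69°

Gain crossover: |G(jω)| = 1 at ω ≈ 1.04 rad/sec.
∠G(j1.04) = −90° − arctan(1.04/3.82) − arctan(1.04/10) ≈ -111.26°
PM = 180° + (-111.26°) = 68.74°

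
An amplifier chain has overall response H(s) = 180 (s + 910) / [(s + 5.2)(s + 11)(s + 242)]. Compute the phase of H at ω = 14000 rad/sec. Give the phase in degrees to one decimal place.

-182.7 deg

∠(j14000 + 910) = arctan(14000/910) = 86.28°
∠(j14000 + 5.2) = arctan(14000/5.2) = 89.98°
∠(j14000 + 11) = arctan(14000/11) = 89.95°
∠(j14000 + 242) = arctan(14000/242) = 89.01°
∠H(j14000) = 86.28° − (89.98° + 89.95° + 89.01°) = -182.66°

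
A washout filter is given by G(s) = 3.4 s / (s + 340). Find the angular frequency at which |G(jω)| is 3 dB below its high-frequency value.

340 rad/s

For a single-pole high-pass, the −3 dB point is at the pole: ω = 340 rad/s.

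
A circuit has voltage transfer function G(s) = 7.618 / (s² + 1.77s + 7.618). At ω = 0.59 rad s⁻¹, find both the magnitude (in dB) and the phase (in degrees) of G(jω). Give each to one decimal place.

|G| = 0.3 dB, ∠G = -8.2 deg

|(j0.59)² + 1.77(j0.59) + 7.618| = |7.2699 + j1.0443| = 7.345
|G(j0.59)| = 7.618 / 7.345 = 1.0372
20 log₁₀(1.0372) = 0.32 dB
∠[(j0.59)² + 1.77(j0.59) + 7.618] = ∠[7.2699 + j1.0443] = 8.17°
∠G(j0.59) = −8.17° = -8.17°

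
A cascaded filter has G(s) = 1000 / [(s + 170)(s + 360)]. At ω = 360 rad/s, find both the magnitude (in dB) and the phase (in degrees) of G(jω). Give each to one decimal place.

|G| = -46.1 dB, ∠G = -109.7°

|j360 + 170| = √(360² + 170²) = 398.1
|j360 + 360| = √(360² + 360²) = 509.1
|G(j360)| = 1000 / (398.1 × 509.1) = 0.0049336
20 log₁₀(0.0049336) = -46.14 dB
∠(j360 + 170) = arctan(360/170) = 64.72°
∠(j360 + 360) = arctan(360/360) = 45.00°
∠G(j360) = − (64.72° + 45.00°) = -109.72°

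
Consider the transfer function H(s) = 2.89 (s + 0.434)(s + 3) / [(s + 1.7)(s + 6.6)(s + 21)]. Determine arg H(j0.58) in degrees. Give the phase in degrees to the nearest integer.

39°

∠(j0.58 + 0.434) = arctan(0.58/0.434) = 53.19°
∠(j0.58 + 3) = arctan(0.58/3) = 10.94°
∠(j0.58 + 1.7) = arctan(0.58/1.7) = 18.84°
∠(j0.58 + 6.6) = arctan(0.58/6.6) = 5.02°
∠(j0.58 + 21) = arctan(0.58/21) = 1.58°
∠H(j0.58) = 53.19° + 10.94° − (18.84° + 5.02° + 1.58°) = 38.69°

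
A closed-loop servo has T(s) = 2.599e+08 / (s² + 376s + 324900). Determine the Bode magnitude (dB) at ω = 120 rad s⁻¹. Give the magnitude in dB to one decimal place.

|(j120)² + 376(j120) + 324900| = |3.105e+05 + j45120| = 3.138e+05
|T(j120)| = 2.599e+08 / 3.138e+05 = 828.34
20 log₁₀(828.34) = 58.36 dB

58.4 dB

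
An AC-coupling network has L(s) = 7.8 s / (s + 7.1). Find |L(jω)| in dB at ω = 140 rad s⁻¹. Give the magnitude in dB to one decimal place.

|j140| = 140
|j140 + 7.1| = √(140² + 7.1²) = 140.2
|L(j140)| = 7.8 × 140 / 140.2 = 7.79
20 log₁₀(7.79) = 17.83 dB

17.8 dB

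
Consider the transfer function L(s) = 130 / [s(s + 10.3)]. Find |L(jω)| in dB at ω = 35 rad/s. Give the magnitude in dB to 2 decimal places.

-19.84 dB

|j35 + 10.3| = √(35² + 10.3²) = 36.48
|j35| = 35
|L(j35)| = 130 / (36.48 × 35) = 0.10181
20 log₁₀(0.10181) = -19.845 dB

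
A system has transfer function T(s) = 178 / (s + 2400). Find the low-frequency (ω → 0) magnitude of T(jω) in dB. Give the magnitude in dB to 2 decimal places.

T(0) = 178 / 2400 = 0.074167
20 log₁₀(0.074167) = -22.596 dB

-22.60 dB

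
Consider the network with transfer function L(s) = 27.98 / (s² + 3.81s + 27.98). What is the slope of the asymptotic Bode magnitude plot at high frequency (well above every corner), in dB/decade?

-40 dB/decade

With 0 zeros and 2 poles, the high-frequency asymptotic slope is 20 × (0 − 2) = -40 dB/decade.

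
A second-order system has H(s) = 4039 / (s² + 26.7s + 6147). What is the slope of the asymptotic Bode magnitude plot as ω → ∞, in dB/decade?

With 0 zeros and 2 poles, the high-frequency asymptotic slope is 20 × (0 − 2) = -40 dB/decade.

-40 dB/decade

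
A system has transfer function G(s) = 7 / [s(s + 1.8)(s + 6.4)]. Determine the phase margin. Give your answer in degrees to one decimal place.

67.1°

Gain crossover: |G(jω)| = 1 at ω ≈ 0.576 rad s⁻¹.
∠G(j0.576) = −90° − arctan(0.576/1.8) − arctan(0.576/6.4) ≈ -112.90°
PM = 180° + (-112.90°) = 67.10°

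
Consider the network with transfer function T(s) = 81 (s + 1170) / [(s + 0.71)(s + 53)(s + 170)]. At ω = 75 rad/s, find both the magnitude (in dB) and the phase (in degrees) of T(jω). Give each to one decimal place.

|j75 + 1170| = √(75² + 1170²) = 1172
|j75 + 0.71| = √(75² + 0.71²) = 75
|j75 + 53| = √(75² + 53²) = 91.84
|j75 + 170| = √(75² + 170²) = 185.8
|T(j75)| = 81 × 1172 / (75 × 91.84 × 185.8) = 0.074199
20 log₁₀(0.074199) = -22.59 dB
∠(j75 + 1170) = arctan(75/1170) = 3.67°
∠(j75 + 0.71) = arctan(75/0.71) = 89.46°
∠(j75 + 53) = arctan(75/53) = 54.75°
∠(j75 + 170) = arctan(75/170) = 23.81°
∠T(j75) = 3.67° − (89.46° + 54.75° + 23.81°) = -164.35°

|T| = -22.6 dB, ∠T = -164.3 deg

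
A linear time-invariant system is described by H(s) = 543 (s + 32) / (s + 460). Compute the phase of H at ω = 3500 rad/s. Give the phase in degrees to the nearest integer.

7 deg

∠(j3500 + 32) = arctan(3500/32) = 89.48°
∠(j3500 + 460) = arctan(3500/460) = 82.51°
∠H(j3500) = 89.48° − 82.51° = 6.96°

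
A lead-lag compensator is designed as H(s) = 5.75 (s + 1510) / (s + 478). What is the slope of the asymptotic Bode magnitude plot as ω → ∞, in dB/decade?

0 dB/decade

With 1 zero and 1 pole, the high-frequency asymptotic slope is 20 × (1 − 1) = 0 dB/decade.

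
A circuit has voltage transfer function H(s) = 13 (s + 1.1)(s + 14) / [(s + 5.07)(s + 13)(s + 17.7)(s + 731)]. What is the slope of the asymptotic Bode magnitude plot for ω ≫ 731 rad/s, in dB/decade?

-40 dB/decade

With 2 zeros and 4 poles, the high-frequency asymptotic slope is 20 × (2 − 4) = -40 dB/decade.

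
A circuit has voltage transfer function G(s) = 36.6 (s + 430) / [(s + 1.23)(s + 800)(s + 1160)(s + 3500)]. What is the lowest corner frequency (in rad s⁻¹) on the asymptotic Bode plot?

1.23 rad s⁻¹

Break frequencies occur at each pole and zero magnitude: 1.23 rad s⁻¹, 430 rad s⁻¹, 800 rad s⁻¹, 1160 rad s⁻¹, 3500 rad s⁻¹.
The lowest is 1.23 rad s⁻¹.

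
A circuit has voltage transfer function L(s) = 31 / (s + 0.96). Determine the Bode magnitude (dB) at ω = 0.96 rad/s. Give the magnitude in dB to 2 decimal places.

|j0.96 + 0.96| = √(0.96² + 0.96²) = 1.358
|L(j0.96)| = 31 / 1.358 = 22.834
20 log₁₀(22.834) = 27.172 dB

27.17 dB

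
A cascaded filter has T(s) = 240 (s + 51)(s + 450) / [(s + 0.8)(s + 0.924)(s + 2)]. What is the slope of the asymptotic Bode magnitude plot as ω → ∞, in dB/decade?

-20 dB/decade

With 2 zeros and 3 poles, the high-frequency asymptotic slope is 20 × (2 − 3) = -20 dB/decade.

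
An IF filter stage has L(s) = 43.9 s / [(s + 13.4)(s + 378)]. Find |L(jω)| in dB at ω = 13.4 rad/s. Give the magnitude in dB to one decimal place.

|j13.4| = 13.4
|j13.4 + 13.4| = √(13.4² + 13.4²) = 18.95
|j13.4 + 378| = √(13.4² + 378²) = 378.2
|L(j13.4)| = 43.9 × 13.4 / (18.95 × 378.2) = 0.08207
20 log₁₀(0.08207) = -21.72 dB

-21.7 dB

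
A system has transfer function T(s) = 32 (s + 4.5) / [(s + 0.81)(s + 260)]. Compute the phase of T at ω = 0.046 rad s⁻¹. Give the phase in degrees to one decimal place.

-2.7 deg

∠(j0.046 + 4.5) = arctan(0.046/4.5) = 0.59°
∠(j0.046 + 0.81) = arctan(0.046/0.81) = 3.25°
∠(j0.046 + 260) = arctan(0.046/260) = 0.01°
∠T(j0.046) = 0.59° − (3.25° + 0.01°) = -2.67°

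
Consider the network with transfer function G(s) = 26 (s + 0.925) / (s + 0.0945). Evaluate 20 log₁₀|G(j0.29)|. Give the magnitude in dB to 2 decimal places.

38.34 dB

|j0.29 + 0.925| = √(0.29² + 0.925²) = 0.9694
|j0.29 + 0.0945| = √(0.29² + 0.0945²) = 0.305
|G(j0.29)| = 26 × 0.9694 / 0.305 = 82.635
20 log₁₀(82.635) = 38.343 dB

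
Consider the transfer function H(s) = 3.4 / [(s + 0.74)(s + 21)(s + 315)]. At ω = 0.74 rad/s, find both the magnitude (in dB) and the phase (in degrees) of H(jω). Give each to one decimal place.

|j0.74 + 0.74| = √(0.74² + 0.74²) = 1.047
|j0.74 + 21| = √(0.74² + 21²) = 21.01
|j0.74 + 315| = √(0.74² + 315²) = 315
|H(j0.74)| = 3.4 / (1.047 × 21.01 × 315) = 0.00049083
20 log₁₀(0.00049083) = -66.18 dB
∠(j0.74 + 0.74) = arctan(0.74/0.74) = 45.00°
∠(j0.74 + 21) = arctan(0.74/21) = 2.02°
∠(j0.74 + 315) = arctan(0.74/315) = 0.13°
∠H(j0.74) = − (45.00° + 2.02° + 0.13°) = -47.15°

|H| = -66.2 dB, ∠H = -47.2°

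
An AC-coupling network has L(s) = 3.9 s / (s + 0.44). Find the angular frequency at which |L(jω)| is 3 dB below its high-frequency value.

For a single-pole high-pass, the −3 dB point is at the pole: ω = 0.44 rad/s.

0.44 rad/s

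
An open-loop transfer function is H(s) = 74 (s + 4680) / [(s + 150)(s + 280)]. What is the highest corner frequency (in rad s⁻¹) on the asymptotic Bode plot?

Break frequencies occur at each pole and zero magnitude: 150 rad s⁻¹, 280 rad s⁻¹, 4680 rad s⁻¹.
The highest is 4680 rad s⁻¹.

4680 rad s⁻¹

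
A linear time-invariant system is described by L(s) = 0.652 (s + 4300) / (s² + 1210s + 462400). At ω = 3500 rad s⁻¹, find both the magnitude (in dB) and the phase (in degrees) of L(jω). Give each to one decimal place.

|j3500 + 4300| = √(3500² + 4300²) = 5544
|(j3500)² + 1210(j3500) + 462400| = |-1.1788e+07 + j4.235e+06| = 1.253e+07
|L(j3500)| = 0.652 × 5544 / 1.253e+07 = 0.00028861
20 log₁₀(0.00028861) = -70.79 dB
∠(j3500 + 4300) = arctan(3500/4300) = 39.14°
∠[(j3500)² + 1210(j3500) + 462400] = ∠[-1.1788e+07 + j4.235e+06] = 160.24°
∠L(j3500) = 39.14° − 160.24° = -121.09°

|L| = -70.8 dB, ∠L = -121.1°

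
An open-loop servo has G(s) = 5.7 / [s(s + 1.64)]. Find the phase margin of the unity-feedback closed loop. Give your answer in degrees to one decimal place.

Gain crossover: |G(jω)| = 1 at ω ≈ 2.12 rad/sec.
∠G(j2.12) = −90° − arctan(2.12/1.64) ≈ -142.33°
PM = 180° + (-142.33°) = 37.67°

37.7°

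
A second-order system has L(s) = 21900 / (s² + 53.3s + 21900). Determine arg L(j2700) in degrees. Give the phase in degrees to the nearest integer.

∠[(j2700)² + 53.3(j2700) + 21900] = ∠[-7.2681e+06 + j1.4391e+05] = 178.87°
∠L(j2700) = −178.87° = -178.87°

-179°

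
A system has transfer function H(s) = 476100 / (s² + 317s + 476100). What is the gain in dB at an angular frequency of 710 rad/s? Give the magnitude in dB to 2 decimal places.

6.44 dB

|(j710)² + 317(j710) + 476100| = |-28000 + j2.2507e+05| = 2.268e+05
|H(j710)| = 476100 / 2.268e+05 = 2.0992
20 log₁₀(2.0992) = 6.441 dB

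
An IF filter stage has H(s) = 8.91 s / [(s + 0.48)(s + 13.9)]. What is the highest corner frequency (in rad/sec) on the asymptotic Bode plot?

13.9 rad/sec

Break frequencies occur at each pole and zero magnitude: 0.48 rad/sec, 13.9 rad/sec.
The highest is 13.9 rad/sec.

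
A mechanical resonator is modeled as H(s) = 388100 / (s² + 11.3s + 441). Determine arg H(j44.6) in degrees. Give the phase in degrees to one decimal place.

-162.0°

∠[(j44.6)² + 11.3(j44.6) + 441] = ∠[-1548.2 + j503.98] = 161.97°
∠H(j44.6) = −161.97° = -161.97°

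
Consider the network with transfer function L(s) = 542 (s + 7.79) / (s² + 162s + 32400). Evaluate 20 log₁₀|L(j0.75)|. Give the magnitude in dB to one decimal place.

-17.7 dB

|j0.75 + 7.79| = √(0.75² + 7.79²) = 7.826
|(j0.75)² + 162(j0.75) + 32400| = |32399 + j121.5| = 3.24e+04
|L(j0.75)| = 542 × 7.826 / 3.24e+04 = 0.13092
20 log₁₀(0.13092) = -17.66 dB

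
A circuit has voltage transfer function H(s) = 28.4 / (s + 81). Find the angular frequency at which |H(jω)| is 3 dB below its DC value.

For a single-pole low-pass, the −3 dB point is at the pole: ω = 81 rad/s.

81 rad/s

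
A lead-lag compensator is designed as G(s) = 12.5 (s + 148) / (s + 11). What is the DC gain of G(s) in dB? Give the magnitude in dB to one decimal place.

44.5 dB

G(0) = 12.5 × 148 / 11 = 168.18
20 log₁₀(168.18) = 44.52 dB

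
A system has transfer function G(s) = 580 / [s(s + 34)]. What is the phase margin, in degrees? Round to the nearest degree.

Gain crossover: |G(jω)| = 1 at ω ≈ 15.5 rad/s.
∠G(j15.5) = −90° − arctan(15.5/34) ≈ -114.53°
PM = 180° + (-114.53°) = 65.47°

65°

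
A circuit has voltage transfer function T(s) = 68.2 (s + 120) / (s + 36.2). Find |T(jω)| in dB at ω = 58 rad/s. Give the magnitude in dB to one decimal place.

42.5 dB

|j58 + 120| = √(58² + 120²) = 133.3
|j58 + 36.2| = √(58² + 36.2²) = 68.37
|T(j58)| = 68.2 × 133.3 / 68.37 = 132.95
20 log₁₀(132.95) = 42.47 dB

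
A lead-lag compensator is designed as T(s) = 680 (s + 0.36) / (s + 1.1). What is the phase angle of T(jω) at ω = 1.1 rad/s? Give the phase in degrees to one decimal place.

26.9 deg

∠(j1.1 + 0.36) = arctan(1.1/0.36) = 71.88°
∠(j1.1 + 1.1) = arctan(1.1/1.1) = 45.00°
∠T(j1.1) = 71.88° − 45.00° = 26.88°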